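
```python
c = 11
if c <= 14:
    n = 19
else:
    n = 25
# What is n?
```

Trace:
`c = 11` → c = 11
`if c <= 14: ...` → c <= 14 is True → n = 19
So n = 19

Answer: 19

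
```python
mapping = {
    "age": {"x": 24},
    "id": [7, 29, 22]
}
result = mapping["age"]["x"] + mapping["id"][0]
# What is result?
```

Trace:
`mapping = { ...` → mapping = {'age': {'x': 24}, 'id': [7, 29, 22]}
`result = mapping["age"]["x"] + mapping["id"][0]` → result = 31
So result = 31

Answer: 31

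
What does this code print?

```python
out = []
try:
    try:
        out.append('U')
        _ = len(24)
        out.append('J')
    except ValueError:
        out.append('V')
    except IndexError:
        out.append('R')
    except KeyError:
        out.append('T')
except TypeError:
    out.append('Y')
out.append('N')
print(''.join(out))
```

Execution trace: 'U' (try body) → 'Y' (outer except TypeError) → 'N' (after the try/except). Output: UYN

Answer: UYN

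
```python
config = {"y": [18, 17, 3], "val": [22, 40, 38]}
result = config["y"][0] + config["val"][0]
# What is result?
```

Trace:
`config = {"y": [18, 17, 3], "val": [22, 40, 38]}` → config = {'y': [18, 17, 3], 'val': [22, 40, 38]}
`result = config["y"][0] + config["val"][0]` → result = 40
So result = 40

Answer: 40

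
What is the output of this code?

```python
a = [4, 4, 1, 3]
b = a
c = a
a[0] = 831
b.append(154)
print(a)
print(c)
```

Key concept: multiple aliases.
Step by step:
`a = [4, 4, 1, 3]` → a = [4, 4, 1, 3]
`b = a` → b = [4, 4, 1, 3] (same object as a)
`c = a` → c = [4, 4, 1, 3] (same object as a, b)
`a[0] = 831` → a = [831, 4, 1, 3] (same object as b, c); b = [831, 4, 1, 3] (same object as a, c); c = [831, 4, 1, 3] (same object as a, b)
`b.append(154)` → a = [831, 4, 1, 3, 154] (same object as b, c); b = [831, 4, 1, 3, 154] (same object as a, c); c = [831, 4, 1, 3, 154] (same object as a, b)
`print(a)` → prints [831, 4, 1, 3, 154]
`print(c)` → prints [831, 4, 1, 3, 154]

Answer:
[831, 4, 1, 3, 154]
[831, 4, 1, 3, 154]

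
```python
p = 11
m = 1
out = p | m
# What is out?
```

Trace:
`p = 11` → p = 11
`m = 1` → m = 1
`out = p | m` → out = 11
So out = 11

Answer: 11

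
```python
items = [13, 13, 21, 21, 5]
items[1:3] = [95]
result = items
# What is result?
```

Trace:
`items = [13, 13, 21, 21, 5]` → items = [13, 13, 21, 21, 5]
`items[1:3] = [95]` → items = [13, 95, 21, 5]
`result = items` → result = [13, 95, 21, 5]
So result = [13, 95, 21, 5]

Answer: [13, 95, 21, 5]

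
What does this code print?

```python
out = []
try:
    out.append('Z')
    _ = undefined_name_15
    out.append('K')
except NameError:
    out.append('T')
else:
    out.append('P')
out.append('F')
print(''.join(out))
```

Execution trace: 'Z' (try body) → 'T' (except NameError) → 'F' (after the try/except). Output: ZTF

Answer: ZTF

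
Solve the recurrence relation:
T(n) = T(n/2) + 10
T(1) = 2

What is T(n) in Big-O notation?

Each step divides n by 2 and adds 10. After log_2(n) steps we reach T(1)=2. So T(n) = 10·log_2(n) + 2 = O(log n).

Answer: O(log n)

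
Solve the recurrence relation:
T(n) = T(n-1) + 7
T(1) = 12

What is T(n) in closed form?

Unrolling: T(n) = T(1) + 7·(n-1) = 12 + 7(n-1) = 7n + 5.

Answer: T(n) = 7n + 5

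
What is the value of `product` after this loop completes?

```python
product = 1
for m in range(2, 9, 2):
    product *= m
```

Product of even numbers 2 to 8
`product` takes the values: 1 → 2 → 8 → 48 → 384

Answer: 384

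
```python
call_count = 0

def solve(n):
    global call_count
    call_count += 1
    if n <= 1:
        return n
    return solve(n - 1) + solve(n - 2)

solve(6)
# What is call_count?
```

Calls(n) = 1 + Calls(n-1) + Calls(n-2); Calls(0)=Calls(1)=1. For n=6 this gives 25.

Answer: 25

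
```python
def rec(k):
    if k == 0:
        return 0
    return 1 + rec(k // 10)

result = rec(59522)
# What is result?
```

Count of digits of 59522: 5

Answer: 5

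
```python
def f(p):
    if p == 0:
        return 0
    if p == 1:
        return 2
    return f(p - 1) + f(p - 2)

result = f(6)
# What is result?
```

Build up from base cases: f(0)=0, f(1)=2, f(2)=2, f(3)=4, f(4)=6, f(5)=10, f(6)=16

Answer: 16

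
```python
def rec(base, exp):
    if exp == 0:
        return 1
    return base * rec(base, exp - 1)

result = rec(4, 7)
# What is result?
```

rec(4, 7) = 4 * 4 * 4 * 4 * 4 * 4 * 4 = 16384

Answer: 16384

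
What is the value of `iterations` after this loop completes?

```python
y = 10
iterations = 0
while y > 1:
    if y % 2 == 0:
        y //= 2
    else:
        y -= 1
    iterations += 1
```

Steps to reduce 10 to 1
`iterations` takes the values: 0 → 1 → 2 → 3 → 4

Answer: 4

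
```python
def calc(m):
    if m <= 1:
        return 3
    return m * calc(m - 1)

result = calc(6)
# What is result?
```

calc(6) = 6 * 5 * 4 * 3 * 2 * 3 = 2160

Answer: 2160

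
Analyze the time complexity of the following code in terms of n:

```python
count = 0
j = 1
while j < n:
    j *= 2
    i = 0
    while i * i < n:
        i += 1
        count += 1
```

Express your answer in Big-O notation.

Each loop level contributes: log n × √n. Multiplying the contributions gives O(√n log n).

Answer: O(√n log n)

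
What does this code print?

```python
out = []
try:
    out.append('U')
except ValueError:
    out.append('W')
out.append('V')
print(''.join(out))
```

Execution trace: 'U' (try body, no exception) → 'V' (after the try/except). Output: UV

Answer: UV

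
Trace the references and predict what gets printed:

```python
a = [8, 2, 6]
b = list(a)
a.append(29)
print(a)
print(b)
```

Key concept: list() constructor creates copy.
Step by step:
`a = [8, 2, 6]` → a = [8, 2, 6]
`b = list(a)` → b = [8, 2, 6]
`a.append(29)` → a = [8, 2, 6, 29]
`print(a)` → prints [8, 2, 6, 29]
`print(b)` → prints [8, 2, 6]

Answer:
[8, 2, 6, 29]
[8, 2, 6]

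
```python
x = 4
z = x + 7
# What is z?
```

Trace:
`x = 4` → x = 4
`z = x + 7` → z = 11
So z = 11

Answer: 11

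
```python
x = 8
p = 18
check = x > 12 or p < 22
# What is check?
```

Trace:
`x = 8` → x = 8
`p = 18` → p = 18
`check = x > 12 or p < 22` → check = True
So check = True

Answer: True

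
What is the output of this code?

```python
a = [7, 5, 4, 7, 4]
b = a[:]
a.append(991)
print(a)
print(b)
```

Key concept: slice [:] creates copy.
Step by step:
`a = [7, 5, 4, 7, 4]` → a = [7, 5, 4, 7, 4]
`b = a[:]` → b = [7, 5, 4, 7, 4]
`a.append(991)` → a = [7, 5, 4, 7, 4, 991]
`print(a)` → prints [7, 5, 4, 7, 4, 991]
`print(b)` → prints [7, 5, 4, 7, 4]

Answer:
[7, 5, 4, 7, 4, 991]
[7, 5, 4, 7, 4]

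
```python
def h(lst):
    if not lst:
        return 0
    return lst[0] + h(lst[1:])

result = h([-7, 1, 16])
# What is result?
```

(-7) + 1 + 16 + 0 = 10

Answer: 10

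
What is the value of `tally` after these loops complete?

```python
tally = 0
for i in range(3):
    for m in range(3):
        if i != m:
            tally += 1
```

3² - 3 (exclude diagonal)
`tally` takes the values: 0 → 1 → 2 → 3 → 4 → 5 → 6

Answer: 6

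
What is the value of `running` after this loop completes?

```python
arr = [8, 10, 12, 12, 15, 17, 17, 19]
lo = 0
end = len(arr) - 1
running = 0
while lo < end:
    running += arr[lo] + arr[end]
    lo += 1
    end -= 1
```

Sum of pairs from ends
`running` takes the values: 0 → 27 → 54 → 83 → 110

Answer: 110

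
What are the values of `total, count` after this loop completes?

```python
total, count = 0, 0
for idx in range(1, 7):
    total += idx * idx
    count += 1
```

Sum of squares and count
`total, count` takes the values: (0, 0) → (1, 0) → (1, 1) → (5, 1) → (5, 2) → (14, 2) → (14, 3) → (30, 3) → (30, 4) → (55, 4) → (55, 5) → (91, 5) → (91, 6)

Answer: 91, 6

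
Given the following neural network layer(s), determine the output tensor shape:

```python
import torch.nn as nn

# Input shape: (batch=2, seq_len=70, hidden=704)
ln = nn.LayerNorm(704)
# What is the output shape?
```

Input: (2, 70, 704) -> Output: (2, 70, 704)

Answer: (2, 70, 704)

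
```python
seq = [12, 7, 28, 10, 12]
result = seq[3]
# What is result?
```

Trace:
`seq = [12, 7, 28, 10, 12]` → seq = [12, 7, 28, 10, 12]
`result = seq[3]` → result = 10
So result = 10

Answer: 10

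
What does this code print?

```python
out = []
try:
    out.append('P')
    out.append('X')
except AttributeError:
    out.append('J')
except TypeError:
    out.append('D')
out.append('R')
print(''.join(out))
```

Execution trace: 'P' (try body) → 'X' (try body, no exception) → 'R' (after the try/except). Output: PXR

Answer: PXR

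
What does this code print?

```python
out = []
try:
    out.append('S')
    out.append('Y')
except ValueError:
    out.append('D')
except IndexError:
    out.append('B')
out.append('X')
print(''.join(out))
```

Execution trace: 'S' (try body) → 'Y' (try body, no exception) → 'X' (after the try/except). Output: SYX

Answer: SYX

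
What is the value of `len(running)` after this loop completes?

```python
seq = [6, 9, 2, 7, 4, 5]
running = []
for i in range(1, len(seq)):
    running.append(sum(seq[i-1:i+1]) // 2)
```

Number of 2-element averages
`running` takes the values: [] → [7] → [7, 5] → [7, 5, 4] → [7, 5, 4, 5] → [7, 5, 4, 5, 4]
So `len(running)` = 5

Answer: 5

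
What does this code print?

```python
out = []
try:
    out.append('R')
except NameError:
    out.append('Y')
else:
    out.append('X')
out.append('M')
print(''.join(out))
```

Execution trace: 'R' (try body, no exception) → 'X' (else) → 'M' (after the try/except). Output: RXM

Answer: RXM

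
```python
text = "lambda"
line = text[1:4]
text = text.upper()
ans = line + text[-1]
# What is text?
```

Trace:
`text = "lambda"` → text = 'lambda'
`line = text[1:4]` → line = 'amb'
`text = text.upper()` → text = 'LAMBDA'
`ans = line + text[-1]` → ans = 'ambA'
So text = 'LAMBDA'

Answer: 'LAMBDA'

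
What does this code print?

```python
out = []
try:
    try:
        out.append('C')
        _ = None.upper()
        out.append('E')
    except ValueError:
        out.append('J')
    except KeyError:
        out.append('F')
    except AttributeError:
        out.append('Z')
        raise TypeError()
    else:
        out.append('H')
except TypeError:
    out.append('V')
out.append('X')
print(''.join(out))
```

Execution trace: 'C' (inner try body) → 'Z' (inner except AttributeError) → 'V' (outer except TypeError) → 'X' (after the try/except). Output: CZVX

Answer: CZVX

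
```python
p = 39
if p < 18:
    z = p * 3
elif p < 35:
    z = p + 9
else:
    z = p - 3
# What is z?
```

Trace:
`p = 39` → p = 39
`if p < 18: ...` → p < 18 is False, p < 35 is False, take else branch → z = 36
So z = 36

Answer: 36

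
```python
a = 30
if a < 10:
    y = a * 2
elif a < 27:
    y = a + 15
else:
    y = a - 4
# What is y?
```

Trace:
`a = 30` → a = 30
`if a < 10: ...` → a < 10 is False, a < 27 is False, take else branch → y = 26
So y = 26

Answer: 26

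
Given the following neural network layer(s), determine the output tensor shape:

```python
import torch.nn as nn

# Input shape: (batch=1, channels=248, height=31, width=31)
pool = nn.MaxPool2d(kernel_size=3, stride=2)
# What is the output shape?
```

Input: (1, 248, 31, 31) -> Output: (1, 248, 15, 15)

Answer: (1, 248, 15, 15)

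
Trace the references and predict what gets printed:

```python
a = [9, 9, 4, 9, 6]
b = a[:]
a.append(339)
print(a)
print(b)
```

Key concept: slice [:] creates copy.
Step by step:
`a = [9, 9, 4, 9, 6]` → a = [9, 9, 4, 9, 6]
`b = a[:]` → b = [9, 9, 4, 9, 6]
`a.append(339)` → a = [9, 9, 4, 9, 6, 339]
`print(a)` → prints [9, 9, 4, 9, 6, 339]
`print(b)` → prints [9, 9, 4, 9, 6]

Answer:
[9, 9, 4, 9, 6, 339]
[9, 9, 4, 9, 6]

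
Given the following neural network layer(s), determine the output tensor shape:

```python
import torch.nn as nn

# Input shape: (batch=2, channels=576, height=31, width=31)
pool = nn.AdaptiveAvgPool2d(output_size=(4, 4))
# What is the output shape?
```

Input: (2, 576, 31, 31) -> Output: (2, 576, 4, 4)

Answer: (2, 576, 4, 4)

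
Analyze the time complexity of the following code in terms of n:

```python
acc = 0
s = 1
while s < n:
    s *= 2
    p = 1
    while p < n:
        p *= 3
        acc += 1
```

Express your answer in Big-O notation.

Each loop level contributes: log n × log n. Multiplying the contributions gives O(log² n).

Answer: O(log² n)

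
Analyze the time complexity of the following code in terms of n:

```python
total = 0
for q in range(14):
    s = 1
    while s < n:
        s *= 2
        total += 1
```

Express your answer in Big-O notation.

Each loop level contributes: 1 × log n. Multiplying the contributions gives O(log n).

Answer: O(log n)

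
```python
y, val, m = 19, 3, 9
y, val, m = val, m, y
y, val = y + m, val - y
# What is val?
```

Trace:
`y, val, m = 19, 3, 9` → y = 19; val = 3; m = 9
`y, val, m = val, m, y` → y = 3; val = 9; m = 19
`y, val = y + m, val - y` → y = 22; val = 6
So val = 6

Answer: 6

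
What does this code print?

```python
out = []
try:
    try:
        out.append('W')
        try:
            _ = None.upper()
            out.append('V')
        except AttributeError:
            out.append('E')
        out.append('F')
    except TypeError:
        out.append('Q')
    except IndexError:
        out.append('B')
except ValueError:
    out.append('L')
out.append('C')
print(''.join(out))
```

Execution trace: 'W' (try body) → 'E' (inner except AttributeError) → 'F' (try body, no exception) → 'C' (after the try/except). Output: WEFC

Answer: WEFC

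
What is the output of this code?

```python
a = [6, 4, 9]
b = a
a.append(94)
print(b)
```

Key concept: basic list aliasing.
Step by step:
`a = [6, 4, 9]` → a = [6, 4, 9]
`b = a` → b = [6, 4, 9] (same object as a)
`a.append(94)` → a = [6, 4, 9, 94] (same object as b); b = [6, 4, 9, 94] (same object as a)
`print(b)` → prints [6, 4, 9, 94]

Answer: [6, 4, 9, 94]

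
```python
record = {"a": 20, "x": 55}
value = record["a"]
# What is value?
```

Trace:
`record = {"a": 20, "x": 55}` → record = {'a': 20, 'x': 55}
`value = record["a"]` → value = 20
So value = 20

Answer: 20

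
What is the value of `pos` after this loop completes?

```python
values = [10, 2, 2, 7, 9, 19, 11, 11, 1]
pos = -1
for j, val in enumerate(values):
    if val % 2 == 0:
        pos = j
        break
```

First even number index in [10, 2, 2, 7, 9, 19, 11, 11, 1]
`pos` takes the values: -1 → 0

Answer: 0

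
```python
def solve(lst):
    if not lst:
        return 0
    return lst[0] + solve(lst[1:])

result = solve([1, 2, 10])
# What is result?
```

1 + 2 + 10 + 0 = 13

Answer: 13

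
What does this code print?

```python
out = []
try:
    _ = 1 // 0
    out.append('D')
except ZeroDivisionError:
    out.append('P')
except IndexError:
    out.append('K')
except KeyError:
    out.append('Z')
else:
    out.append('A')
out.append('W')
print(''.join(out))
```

Execution trace: 'P' (except ZeroDivisionError) → 'W' (after the try/except). Output: PW

Answer: PW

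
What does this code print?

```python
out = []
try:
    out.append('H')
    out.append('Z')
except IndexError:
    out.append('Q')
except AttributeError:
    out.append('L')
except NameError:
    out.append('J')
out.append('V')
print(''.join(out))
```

Execution trace: 'H' (try body) → 'Z' (try body, no exception) → 'V' (after the try/except). Output: HZV

Answer: HZV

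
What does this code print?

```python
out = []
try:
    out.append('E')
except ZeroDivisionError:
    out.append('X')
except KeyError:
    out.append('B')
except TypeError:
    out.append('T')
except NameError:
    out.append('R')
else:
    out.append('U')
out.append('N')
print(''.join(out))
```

Execution trace: 'E' (try body, no exception) → 'U' (else) → 'N' (after the try/except). Output: EUN

Answer: EUN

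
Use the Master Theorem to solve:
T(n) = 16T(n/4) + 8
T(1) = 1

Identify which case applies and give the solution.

a=16, b=4, f(n)=8. log_4(16) = 2. Since c=0 < 2, Case 1 applies: T(n) = Θ(n^log_b(a)) = O(n^2).

Answer: O(n^2) - Case 1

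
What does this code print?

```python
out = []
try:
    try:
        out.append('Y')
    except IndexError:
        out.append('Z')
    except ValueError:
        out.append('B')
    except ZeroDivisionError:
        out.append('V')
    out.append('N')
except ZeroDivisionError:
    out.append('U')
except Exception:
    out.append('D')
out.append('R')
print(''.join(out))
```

Execution trace: 'Y' (inner try body, no exception) → 'N' (try body, no exception) → 'R' (after the try/except). Output: YNR

Answer: YNR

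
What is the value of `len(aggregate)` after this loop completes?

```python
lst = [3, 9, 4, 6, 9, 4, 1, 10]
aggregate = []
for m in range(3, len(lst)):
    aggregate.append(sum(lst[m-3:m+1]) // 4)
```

Number of 4-element averages
`aggregate` takes the values: [] → [5] → [5, 7] → [5, 7, 5] → [5, 7, 5, 5] → [5, 7, 5, 5, 6]
So `len(aggregate)` = 5

Answer: 5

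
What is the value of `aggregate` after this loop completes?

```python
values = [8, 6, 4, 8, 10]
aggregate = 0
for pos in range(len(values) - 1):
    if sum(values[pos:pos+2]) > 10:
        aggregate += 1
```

Count windows with sum > 10
`aggregate` takes the values: 0 → 1 → 2 → 3

Answer: 3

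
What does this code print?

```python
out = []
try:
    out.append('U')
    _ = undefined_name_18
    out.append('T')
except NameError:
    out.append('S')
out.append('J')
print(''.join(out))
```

Execution trace: 'U' (try body) → 'S' (except NameError) → 'J' (after the try/except). Output: USJ

Answer: USJ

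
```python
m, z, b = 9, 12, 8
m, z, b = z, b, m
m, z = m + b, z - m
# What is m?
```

Trace:
`m, z, b = 9, 12, 8` → m = 9; z = 12; b = 8
`m, z, b = z, b, m` → m = 12; z = 8; b = 9
`m, z = m + b, z - m` → m = 21; z = -4
So m = 21

Answer: 21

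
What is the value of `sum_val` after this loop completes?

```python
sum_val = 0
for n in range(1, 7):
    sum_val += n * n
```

Sum of squares 1² to 6² = 91
`sum_val` takes the values: 0 → 1 → 5 → 14 → 30 → 55 → 91

Answer: 91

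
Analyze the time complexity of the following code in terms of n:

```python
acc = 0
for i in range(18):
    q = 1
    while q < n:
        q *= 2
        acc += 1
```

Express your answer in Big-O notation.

Each loop level contributes: 1 × log n. Multiplying the contributions gives O(log n).

Answer: O(log n)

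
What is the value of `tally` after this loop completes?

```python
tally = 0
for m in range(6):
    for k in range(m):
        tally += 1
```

Triangle number: 0+1+2+...+5
`tally` takes the values: 0 → 1 → 2 → 3 → 4 → 5 → 6 → 7 → 8 → 9 → 10 → 11 → 12 → 13 → 14 → 15

Answer: 15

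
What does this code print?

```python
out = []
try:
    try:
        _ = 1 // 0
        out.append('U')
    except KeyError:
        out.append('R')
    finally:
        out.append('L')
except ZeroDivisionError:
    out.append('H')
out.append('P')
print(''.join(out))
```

Execution trace: 'L' (finally) → 'H' (outer except ZeroDivisionError) → 'P' (after the try/except). Output: LHP

Answer: LHP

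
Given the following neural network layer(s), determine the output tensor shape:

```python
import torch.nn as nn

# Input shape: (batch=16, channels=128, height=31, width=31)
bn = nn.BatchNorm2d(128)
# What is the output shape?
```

Input: (16, 128, 31, 31) -> Output: (16, 128, 31, 31)

Answer: (16, 128, 31, 31)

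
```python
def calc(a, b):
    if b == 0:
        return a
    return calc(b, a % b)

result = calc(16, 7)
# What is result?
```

calc(16, 7) -> calc(7, 2) -> calc(2, 1) -> calc(1, 0) -> 1

Answer: 1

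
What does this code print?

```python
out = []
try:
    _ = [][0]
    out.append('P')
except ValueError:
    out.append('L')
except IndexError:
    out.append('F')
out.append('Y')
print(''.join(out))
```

Execution trace: 'F' (except IndexError) → 'Y' (after the try/except). Output: FY

Answer: FY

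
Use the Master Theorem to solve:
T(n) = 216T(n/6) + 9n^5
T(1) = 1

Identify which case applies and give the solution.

a=216, b=6, f(n)=9n^5. log_6(216) = 3. Since c=5 > 3 and the regularity condition holds (216(n/6)^5 = (216/6^5)n^5 with 216/6^5 < 1), Case 3 applies: T(n) = Θ(f(n)) = O(n^5).

Answer: O(n^5) - Case 3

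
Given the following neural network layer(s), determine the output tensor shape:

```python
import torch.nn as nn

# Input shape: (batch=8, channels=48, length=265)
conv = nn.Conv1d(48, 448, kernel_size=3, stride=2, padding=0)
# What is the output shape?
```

Input: (8, 48, 265) -> Output: (8, 448, 132)

Answer: (8, 448, 132)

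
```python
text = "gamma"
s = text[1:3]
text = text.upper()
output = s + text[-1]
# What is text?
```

Trace:
`text = "gamma"` → text = 'gamma'
`s = text[1:3]` → s = 'am'
`text = text.upper()` → text = 'GAMMA'
`output = s + text[-1]` → output = 'amA'
So text = 'GAMMA'

Answer: 'GAMMA'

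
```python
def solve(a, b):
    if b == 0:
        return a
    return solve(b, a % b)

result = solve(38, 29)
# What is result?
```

solve(38, 29) -> solve(29, 9) -> solve(9, 2) -> solve(2, 1) -> solve(1, 0) -> 1

Answer: 1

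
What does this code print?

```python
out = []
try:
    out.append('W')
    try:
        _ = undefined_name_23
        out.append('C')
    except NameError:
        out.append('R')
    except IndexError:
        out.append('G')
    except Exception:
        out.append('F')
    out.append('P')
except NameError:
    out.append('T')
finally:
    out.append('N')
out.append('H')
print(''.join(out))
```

Execution trace: 'W' (try body) → 'R' (inner except NameError) → 'P' (try body, no exception) → 'N' (finally) → 'H' (after the try/except). Output: WRPNH

Answer: WRPNH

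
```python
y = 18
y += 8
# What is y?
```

Trace:
`y = 18` → y = 18
`y += 8` → y = 26
So y = 26

Answer: 26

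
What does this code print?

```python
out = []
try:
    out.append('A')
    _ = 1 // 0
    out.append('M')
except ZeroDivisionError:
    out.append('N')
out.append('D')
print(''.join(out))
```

Execution trace: 'A' (try body) → 'N' (except ZeroDivisionError) → 'D' (after the try/except). Output: AND

Answer: AND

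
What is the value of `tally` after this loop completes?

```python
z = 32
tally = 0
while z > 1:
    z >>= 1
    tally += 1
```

Count right shifts until 1
`tally` takes the values: 0 → 1 → 2 → 3 → 4 → 5

Answer: 5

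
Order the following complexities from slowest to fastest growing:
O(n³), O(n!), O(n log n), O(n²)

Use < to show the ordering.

Ordered by growth rate: O(n log n) < O(n²) < O(n³) < O(n!)

Answer: O(n log n) < O(n²) < O(n³) < O(n!)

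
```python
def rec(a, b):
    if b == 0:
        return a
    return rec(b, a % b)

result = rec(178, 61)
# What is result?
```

rec(178, 61) -> rec(61, 56) -> rec(56, 5) -> rec(5, 1) -> rec(1, 0) -> 1

Answer: 1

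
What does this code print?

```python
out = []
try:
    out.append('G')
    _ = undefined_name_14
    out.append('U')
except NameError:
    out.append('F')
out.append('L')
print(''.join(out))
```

Execution trace: 'G' (try body) → 'F' (except NameError) → 'L' (after the try/except). Output: GFL

Answer: GFL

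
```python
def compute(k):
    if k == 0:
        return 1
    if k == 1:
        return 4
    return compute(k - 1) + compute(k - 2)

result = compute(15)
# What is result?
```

Build up from base cases: compute(0)=1, compute(1)=4, compute(2)=5, compute(3)=9, compute(4)=14, compute(5)=23, compute(6)=37, ..., compute(15)=2817

Answer: 2817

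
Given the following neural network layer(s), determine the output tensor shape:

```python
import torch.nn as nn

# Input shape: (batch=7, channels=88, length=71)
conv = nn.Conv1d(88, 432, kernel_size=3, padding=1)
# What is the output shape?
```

Input: (7, 88, 71) -> Output: (7, 432, 71)

Answer: (7, 432, 71)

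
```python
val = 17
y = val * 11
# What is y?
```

Trace:
`val = 17` → val = 17
`y = val * 11` → y = 187
So y = 187

Answer: 187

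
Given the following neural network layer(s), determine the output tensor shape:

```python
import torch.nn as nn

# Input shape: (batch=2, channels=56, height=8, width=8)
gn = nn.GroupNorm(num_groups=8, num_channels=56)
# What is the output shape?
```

Input: (2, 56, 8, 8) -> Output: (2, 56, 8, 8)

Answer: (2, 56, 8, 8)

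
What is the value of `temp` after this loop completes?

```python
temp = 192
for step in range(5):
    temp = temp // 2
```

Halve 5 times: 192 // 2^5 = 6
`temp` takes the values: 192 → 96 → 48 → 24 → 12 → 6

Answer: 6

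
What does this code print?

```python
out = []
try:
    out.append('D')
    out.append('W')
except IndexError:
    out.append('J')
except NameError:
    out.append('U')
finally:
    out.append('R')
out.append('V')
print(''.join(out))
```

Execution trace: 'D' (try body) → 'W' (try body, no exception) → 'R' (finally) → 'V' (after the try/except). Output: DWRV

Answer: DWRV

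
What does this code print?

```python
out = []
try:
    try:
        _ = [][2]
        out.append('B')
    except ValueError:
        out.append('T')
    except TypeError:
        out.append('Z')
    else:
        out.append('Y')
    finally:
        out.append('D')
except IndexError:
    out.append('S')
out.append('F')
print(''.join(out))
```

Execution trace: 'D' (inner finally) → 'S' (outer except IndexError) → 'F' (after the try/except). Output: DSF

Answer: DSF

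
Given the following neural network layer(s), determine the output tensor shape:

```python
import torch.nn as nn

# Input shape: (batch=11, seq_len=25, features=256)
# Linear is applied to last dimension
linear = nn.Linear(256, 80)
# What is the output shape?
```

Input: (11, 25, 256) -> Output: (11, 25, 80)

Answer: (11, 25, 80)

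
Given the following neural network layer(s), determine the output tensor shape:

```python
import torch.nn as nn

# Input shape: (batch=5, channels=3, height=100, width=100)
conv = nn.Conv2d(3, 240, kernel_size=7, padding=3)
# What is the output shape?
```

Input: (5, 3, 100, 100) -> Output: (5, 240, 100, 100)

Answer: (5, 240, 100, 100)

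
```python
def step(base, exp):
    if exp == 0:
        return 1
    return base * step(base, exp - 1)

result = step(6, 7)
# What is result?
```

step(6, 7) = 6 * 6 * 6 * 6 * 6 * 6 * 6 = 279936

Answer: 279936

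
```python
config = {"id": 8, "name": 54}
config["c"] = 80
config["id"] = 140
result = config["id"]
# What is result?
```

Trace:
`config = {"id": 8, "name": 54}` → config = {'id': 8, 'name': 54}
`config["c"] = 80` → config = {'id': 8, 'name': 54, 'c': 80}
`config["id"] = 140` → config = {'id': 140, 'name': 54, 'c': 80}
`result = config["id"]` → result = 140
So result = 140

Answer: 140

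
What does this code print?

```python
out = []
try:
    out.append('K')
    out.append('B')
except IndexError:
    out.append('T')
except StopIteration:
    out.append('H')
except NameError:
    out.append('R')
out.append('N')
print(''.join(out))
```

Execution trace: 'K' (try body) → 'B' (try body, no exception) → 'N' (after the try/except). Output: KBN

Answer: KBN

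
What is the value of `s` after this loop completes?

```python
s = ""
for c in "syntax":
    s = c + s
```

Reverse 'syntax'
`s` takes the values: "" → "s" → "ys" → "nys" → "tnys" → "atnys" → "xatnys"

Answer: "xatnys"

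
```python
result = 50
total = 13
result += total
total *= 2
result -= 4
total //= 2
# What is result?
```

Trace:
`result = 50` → result = 50
`total = 13` → total = 13
`result += total` → result = 63
`total *= 2` → total = 26
`result -= 4` → result = 59
`total //= 2` → total = 13
So result = 59

Answer: 59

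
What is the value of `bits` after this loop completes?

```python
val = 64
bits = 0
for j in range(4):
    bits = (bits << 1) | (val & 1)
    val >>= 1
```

Reverse lowest 4 bits of 64
`bits` takes the values: 0

Answer: 0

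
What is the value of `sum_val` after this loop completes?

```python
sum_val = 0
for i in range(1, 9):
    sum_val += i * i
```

Sum of squares 1² to 8² = 204
`sum_val` takes the values: 0 → 1 → 5 → 14 → 30 → 55 → 91 → 140 → 204

Answer: 204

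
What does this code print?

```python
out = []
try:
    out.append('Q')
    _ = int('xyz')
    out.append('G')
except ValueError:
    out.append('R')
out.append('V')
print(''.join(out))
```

Execution trace: 'Q' (try body) → 'R' (except ValueError) → 'V' (after the try/except). Output: QRV

Answer: QRV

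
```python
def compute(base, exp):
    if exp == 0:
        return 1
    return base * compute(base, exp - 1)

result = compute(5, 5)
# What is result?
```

compute(5, 5) = 5 * 5 * 5 * 5 * 5 = 3125

Answer: 3125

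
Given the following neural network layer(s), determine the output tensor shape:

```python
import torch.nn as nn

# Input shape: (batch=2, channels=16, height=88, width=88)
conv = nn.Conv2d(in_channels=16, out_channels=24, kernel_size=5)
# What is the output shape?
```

Input: (2, 16, 88, 88) -> Output: (2, 24, 84, 84)

Answer: (2, 24, 84, 84)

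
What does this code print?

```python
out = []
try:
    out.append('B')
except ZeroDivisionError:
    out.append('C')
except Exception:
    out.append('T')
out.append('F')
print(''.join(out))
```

Execution trace: 'B' (try body, no exception) → 'F' (after the try/except). Output: BF

Answer: BF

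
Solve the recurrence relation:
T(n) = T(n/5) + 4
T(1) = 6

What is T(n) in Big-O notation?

Each step divides n by 5 and adds 4. After log_5(n) steps we reach T(1)=6. So T(n) = 4·log_5(n) + 6 = O(log n).

Answer: O(log n)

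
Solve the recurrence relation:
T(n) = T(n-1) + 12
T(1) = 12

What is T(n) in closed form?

Unrolling: T(n) = T(1) + 12·(n-1) = 12 + 12(n-1) = 12n.

Answer: T(n) = 12n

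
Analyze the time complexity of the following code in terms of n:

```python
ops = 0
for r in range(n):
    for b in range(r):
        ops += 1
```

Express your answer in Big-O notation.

Each loop level contributes: n × n. Multiplying the contributions gives O(n^2).

Answer: O(n^2)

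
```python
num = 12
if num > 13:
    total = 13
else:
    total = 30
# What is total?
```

Trace:
`num = 12` → num = 12
`if num > 13: ...` → num > 13 is False, take else branch → total = 30
So total = 30

Answer: 30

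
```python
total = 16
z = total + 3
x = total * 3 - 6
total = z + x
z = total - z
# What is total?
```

Trace:
`total = 16` → total = 16
`z = total + 3` → z = 19
`x = total * 3 - 6` → x = 42
`total = z + x` → total = 61
`z = total - z` → z = 42
So total = 61

Answer: 61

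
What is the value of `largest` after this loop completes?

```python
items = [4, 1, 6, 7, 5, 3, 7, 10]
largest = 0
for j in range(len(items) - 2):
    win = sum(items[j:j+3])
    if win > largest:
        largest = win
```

Max sum of 3-element window in [4, 1, 6, 7, 5, 3, 7, 10]
`largest` takes the values: 0 → 11 → 14 → 18 → 20

Answer: 20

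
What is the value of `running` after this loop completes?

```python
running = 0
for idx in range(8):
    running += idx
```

Sum of 0 to 7 = 28
`running` takes the values: 0 → 1 → 3 → 6 → 10 → 15 → 21 → 28

Answer: 28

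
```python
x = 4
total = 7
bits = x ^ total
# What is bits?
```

Trace:
`x = 4` → x = 4
`total = 7` → total = 7
`bits = x ^ total` → bits = 3
So bits = 3

Answer: 3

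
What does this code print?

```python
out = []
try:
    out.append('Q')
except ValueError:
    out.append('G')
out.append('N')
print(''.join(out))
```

Execution trace: 'Q' (try body, no exception) → 'N' (after the try/except). Output: QN

Answer: QN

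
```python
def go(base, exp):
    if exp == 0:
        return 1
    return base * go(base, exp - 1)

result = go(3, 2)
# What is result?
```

go(3, 2) = 3 * 3 = 9

Answer: 9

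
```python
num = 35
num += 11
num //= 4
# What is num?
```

Trace:
`num = 35` → num = 35
`num += 11` → num = 46
`num //= 4` → num = 11
So num = 11

Answer: 11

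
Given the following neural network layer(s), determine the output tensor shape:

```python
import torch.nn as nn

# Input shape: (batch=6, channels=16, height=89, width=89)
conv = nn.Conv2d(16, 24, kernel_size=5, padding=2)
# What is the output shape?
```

Input: (6, 16, 89, 89) -> Output: (6, 24, 89, 89)

Answer: (6, 24, 89, 89)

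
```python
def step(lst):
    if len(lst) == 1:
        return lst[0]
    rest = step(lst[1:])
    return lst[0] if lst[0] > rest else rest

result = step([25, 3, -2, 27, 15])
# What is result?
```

Recursive max over [25, 3, -2, 27, 15] = 27

Answer: 27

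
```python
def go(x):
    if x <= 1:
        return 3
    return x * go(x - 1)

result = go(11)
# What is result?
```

go(11) = 11 * 10 * 9 * 8 * 7 * 6 * 5 * 4 * 3 * 2 * 3 = 119750400

Answer: 119750400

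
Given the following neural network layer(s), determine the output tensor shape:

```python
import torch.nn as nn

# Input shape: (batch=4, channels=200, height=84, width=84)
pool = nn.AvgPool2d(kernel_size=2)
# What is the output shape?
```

Input: (4, 200, 84, 84) -> Output: (4, 200, 42, 42)

Answer: (4, 200, 42, 42)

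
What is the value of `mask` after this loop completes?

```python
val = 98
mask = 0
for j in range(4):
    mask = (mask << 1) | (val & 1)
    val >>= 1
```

Reverse lowest 4 bits of 98
`mask` takes the values: 0 → 1 → 2 → 4

Answer: 4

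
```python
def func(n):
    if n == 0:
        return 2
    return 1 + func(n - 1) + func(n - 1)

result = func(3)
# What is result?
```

func(n) = 1 + 2·func(n-1), func(0)=2. Closed form: (2+1)·2^3 - 1 = 23.

Answer: 23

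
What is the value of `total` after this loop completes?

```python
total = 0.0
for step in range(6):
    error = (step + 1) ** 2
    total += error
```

Sum of squared losses 1² + 2² + ... + 6²
`total` takes the values: 0.0 → 1.0 → 5.0 → 14.0 → 30.0 → 55.0 → 91.0

Answer: 91.0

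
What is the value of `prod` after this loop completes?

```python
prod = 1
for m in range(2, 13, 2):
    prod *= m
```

Product of even numbers 2 to 12
`prod` takes the values: 1 → 2 → 8 → 48 → 384 → 3840 → 46080

Answer: 46080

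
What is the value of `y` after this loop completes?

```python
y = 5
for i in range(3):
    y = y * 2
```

Multiply by 2, 3 times: 5 * 2^3 = 40
`y` takes the values: 5 → 10 → 20 → 40

Answer: 40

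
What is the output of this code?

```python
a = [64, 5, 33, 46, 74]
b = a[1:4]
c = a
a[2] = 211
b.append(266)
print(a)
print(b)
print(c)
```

Key concept: slice vs alias.
Step by step:
`a = [64, 5, 33, 46, 74]` → a = [64, 5, 33, 46, 74]
`b = a[1:4]` → b = [5, 33, 46]
`c = a` → c = [64, 5, 33, 46, 74] (same object as a)
`a[2] = 211` → a = [64, 5, 211, 46, 74] (same object as c); c = [64, 5, 211, 46, 74] (same object as a)
`b.append(266)` → b = [5, 33, 46, 266]
`print(a)` → prints [64, 5, 211, 46, 74]
`print(b)` → prints [5, 33, 46, 266]
`print(c)` → prints [64, 5, 211, 46, 74]

Answer:
[64, 5, 211, 46, 74]
[5, 33, 46, 266]
[64, 5, 211, 46, 74]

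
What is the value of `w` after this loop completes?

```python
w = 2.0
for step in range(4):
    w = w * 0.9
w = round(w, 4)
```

Exponential decay: 2.0 * 0.9^4
`w` takes the values: 2.0 → 1.8 → 1.62 → 1.458 → 1.3122

Answer: 1.3122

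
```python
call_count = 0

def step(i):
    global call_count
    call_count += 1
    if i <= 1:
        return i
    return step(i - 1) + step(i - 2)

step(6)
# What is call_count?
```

Calls(i) = 1 + Calls(i-1) + Calls(i-2); Calls(0)=Calls(1)=1. For i=6 this gives 25.

Answer: 25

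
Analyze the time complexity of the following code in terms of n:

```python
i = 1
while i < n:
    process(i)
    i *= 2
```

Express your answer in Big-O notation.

This is Logarithmic loop. Time complexity: O(log n).

Answer: O(log n)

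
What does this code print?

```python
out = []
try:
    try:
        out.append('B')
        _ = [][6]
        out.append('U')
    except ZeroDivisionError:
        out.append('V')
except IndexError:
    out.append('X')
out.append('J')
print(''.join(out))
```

Execution trace: 'B' (try body) → 'X' (outer except IndexError) → 'J' (after the try/except). Output: BXJ

Answer: BXJ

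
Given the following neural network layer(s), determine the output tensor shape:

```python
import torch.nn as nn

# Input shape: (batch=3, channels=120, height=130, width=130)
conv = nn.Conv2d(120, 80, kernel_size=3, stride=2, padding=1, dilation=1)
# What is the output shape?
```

Input: (3, 120, 130, 130) -> Output: (3, 80, 65, 65)

Answer: (3, 80, 65, 65)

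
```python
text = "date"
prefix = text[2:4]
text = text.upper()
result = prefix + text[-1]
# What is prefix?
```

Trace:
`text = "date"` → text = 'date'
`prefix = text[2:4]` → prefix = 'te'
`text = text.upper()` → text = 'DATE'
`result = prefix + text[-1]` → result = 'teE'
So prefix = 'te'

Answer: 'te'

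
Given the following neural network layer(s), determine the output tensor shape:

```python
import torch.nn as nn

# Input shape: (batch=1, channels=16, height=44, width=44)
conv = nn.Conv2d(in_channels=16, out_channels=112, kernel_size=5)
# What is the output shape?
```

Input: (1, 16, 44, 44) -> Output: (1, 112, 40, 40)

Answer: (1, 112, 40, 40)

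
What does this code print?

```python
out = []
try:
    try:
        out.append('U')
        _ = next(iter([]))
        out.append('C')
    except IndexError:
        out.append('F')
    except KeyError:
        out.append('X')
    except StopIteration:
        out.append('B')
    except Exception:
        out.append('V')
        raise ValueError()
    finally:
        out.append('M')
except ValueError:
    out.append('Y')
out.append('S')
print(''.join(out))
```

Execution trace: 'U' (inner try body) → 'B' (inner except StopIteration) → 'M' (inner finally) → 'S' (after the try/except). Output: UBMS

Answer: UBMS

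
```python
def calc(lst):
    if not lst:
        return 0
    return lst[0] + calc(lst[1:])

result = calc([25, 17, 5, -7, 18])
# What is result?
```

25 + 17 + 5 + (-7) + 18 + 0 = 58

Answer: 58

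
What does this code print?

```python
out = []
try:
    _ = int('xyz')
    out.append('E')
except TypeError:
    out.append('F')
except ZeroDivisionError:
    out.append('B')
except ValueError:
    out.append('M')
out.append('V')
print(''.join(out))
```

Execution trace: 'M' (except ValueError) → 'V' (after the try/except). Output: MV

Answer: MV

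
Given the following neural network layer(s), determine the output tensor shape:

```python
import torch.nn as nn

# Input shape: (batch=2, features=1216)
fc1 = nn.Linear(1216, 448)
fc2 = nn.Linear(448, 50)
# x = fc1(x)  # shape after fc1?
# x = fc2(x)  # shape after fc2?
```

Input: (2, 1216) -> after fc1: (2, 448) -> Output: (2, 50)

Answer: (2, 50)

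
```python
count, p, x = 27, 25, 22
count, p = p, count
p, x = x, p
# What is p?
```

Trace:
`count, p, x = 27, 25, 22` → count = 27; p = 25; x = 22
`count, p = p, count` → count = 25; p = 27
`p, x = x, p` → p = 22; x = 27
So p = 22

Answer: 22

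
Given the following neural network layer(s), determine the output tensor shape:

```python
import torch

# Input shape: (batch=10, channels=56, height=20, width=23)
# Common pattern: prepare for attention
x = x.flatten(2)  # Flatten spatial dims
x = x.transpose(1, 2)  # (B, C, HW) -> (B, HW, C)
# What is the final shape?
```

Input: (10, 56, 20, 23) -> after flatten(2): (10, 56, 460) -> Output: (10, 460, 56)

Answer: (10, 460, 56)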